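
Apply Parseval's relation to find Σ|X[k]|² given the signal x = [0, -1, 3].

Parseval: Σ|x[n]|² = (1/N)Σ|X[k]|², so Σ|X[k]|² = N·Σ|x[n]|² = 3·10.0000

Σ|X[k]|² = N·Σ|x[n]|² = 3·10.0000 = 30.0000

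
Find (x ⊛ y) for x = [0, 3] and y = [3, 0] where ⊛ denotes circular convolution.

(x ⊛ y)[n] = Σ(m=0 to 1) x[m] · y[(n-m) mod 2]

Computing each output sample:
(x ⊛ y)[0] = 0
(x ⊛ y)[1] = 9

x ⊛ y = [0, 9]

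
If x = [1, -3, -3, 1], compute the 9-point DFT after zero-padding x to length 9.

Original 4-point DFT: [-4, 4+4i, 0, 4-4i]
Zero-padded 9-point DFT provides frequency interpolation.

DFT_9([x, 0, ...]) = [-4, -2.3191+4.0168i, 2.7981+4.8465i, 5, 1.0209-1.7683i, 1.0209+1.7683i, 5, 2.7981-4.8465i, -2.3191-4.0168i]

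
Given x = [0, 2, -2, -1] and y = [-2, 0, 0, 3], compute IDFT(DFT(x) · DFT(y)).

(x ⊛ y)[n] = Σ(m=0 to 3) x[m] · y[(n-m) mod 4]

Computing each output sample:
(x ⊛ y)[0] = 6
(x ⊛ y)[1] = -10
(x ⊛ y)[2] = 1
(x ⊛ y)[3] = 2

x ⊛ y = [6, -10, 1, 2]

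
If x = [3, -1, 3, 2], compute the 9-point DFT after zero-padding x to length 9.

Original 4-point DFT: [7, 3i, 5, -3i]
Zero-padded 9-point DFT provides frequency interpolation.

DFT_9([x, 0, ...]) = [7, 1.7549-4.0437i, -0.9927+1.6908i, 4.0000+3.4641i, 5.2378+0.5383i, 5.2378-0.5383i, 4.0000-3.4641i, -0.9927-1.6908i, 1.7549+4.0437i]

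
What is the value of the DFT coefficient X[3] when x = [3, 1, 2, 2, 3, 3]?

X[3] = Σ(n=0 to 5) x[n] · ω_6^(3n) where ω_6 = e^(-2πi/6)
= (3)·ω_6^0 + (1)·ω_6^3 + (2)·ω_6^6 + (2)·ω_6^9 + (3)·ω_6^12 + (3)·ω_6^15

X[3] = 2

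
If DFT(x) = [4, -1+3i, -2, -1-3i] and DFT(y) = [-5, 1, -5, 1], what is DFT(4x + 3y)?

By linearity: DFT(4x + 3y) = 4·DFT(x) + 3·DFT(y)
= 4·[4, -1+3i, -2, -1-3i] + 3·[-5, 1, -5, 1]

Computing element-wise:
Z[0] = 4·(4) + 3·(-5) = 1
Z[1] = 4·(-1+3i) + 3·(1) = -1+12i
Z[2] = 4·(-2) + 3·(-5) = -23
Z[3] = 4·(-1-3i) + 3·(1) = -1-12i

DFT(4x + 3y) = 4·X + 3·Y = [1, -1+12i, -23, -1-12i]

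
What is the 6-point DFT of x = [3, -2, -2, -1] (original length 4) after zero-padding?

Original 4-point DFT: [-2, 5+1i, 4, 5-1i]
Zero-padded 6-point DFT provides frequency interpolation.

DFT_6([x, 0, ...]) = [-2, 4.0000+3.4641i, 4, 4, 4, 4.0000-3.4641i]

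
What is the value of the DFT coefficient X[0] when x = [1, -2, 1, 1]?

X[0] = Σ(n=0 to 3) x[n] · ω_4^0 = Σ x[n]
= (1) + (-2) + (1) + (1)

X[0] = 1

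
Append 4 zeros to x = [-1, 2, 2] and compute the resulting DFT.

Original 3-point DFT: [3, -3, -3]
Zero-padded 7-point DFT provides frequency interpolation.

DFT_7([x, 0, ...]) = [3, -0.1981-3.5135i, -3.2470-1.0821i, -1.5550+0.6959i, -1.5550-0.6959i, -3.2470+1.0821i, -0.1981+3.5135i]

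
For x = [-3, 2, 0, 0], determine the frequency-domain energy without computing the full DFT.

Parseval: Σ|x[n]|² = (1/N)Σ|X[k]|², so Σ|X[k]|² = N·Σ|x[n]|² = 4·13.0000

Σ|X[k]|² = N·Σ|x[n]|² = 4·13.0000 = 52.0000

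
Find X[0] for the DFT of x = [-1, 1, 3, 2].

X[0] = Σ(n=0 to 3) x[n] · ω_4^0 = Σ x[n]
= (-1) + (1) + (3) + (2)

X[0] = 5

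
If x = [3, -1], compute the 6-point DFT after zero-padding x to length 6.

Original 2-point DFT: [2, 4]
Zero-padded 6-point DFT provides frequency interpolation.

DFT_6([x, 0, ...]) = [2, 2.5000+0.8660i, 3.5000+0.8660i, 4, 3.5000-0.8660i, 2.5000-0.8660i]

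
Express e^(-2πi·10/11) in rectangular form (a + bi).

ω_11^10 = e^(-2πi·10/11)
= cos(-2π·10/11) + i·sin(-2π·10/11)
= cos(-20π/11) + i·sin(-20π/11)

ω_11^10 = cos(-20π/11) + i·sin(-20π/11) = 0.8413+0.5406i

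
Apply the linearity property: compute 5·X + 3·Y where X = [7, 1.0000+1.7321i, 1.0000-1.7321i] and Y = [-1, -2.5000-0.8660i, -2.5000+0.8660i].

By linearity: DFT(5x + 3y) = 5·DFT(x) + 3·DFT(y)
= 5·[7, 1.0000+1.7321i, 1.0000-1.7321i] + 3·[-1, -2.5000-0.8660i, -2.5000+0.8660i]

Computing element-wise:
Z[0] = 5·(7) + 3·(-1) = 32
Z[1] = 5·(1.0000+1.7321i) + 3·(-2.5000-0.8660i) = -2.5000+6.0625i
Z[2] = 5·(1.0000-1.7321i) + 3·(-2.5000+0.8660i) = -2.5000-6.0625i

DFT(5x + 3y) = 5·X + 3·Y = [32, -2.5000+6.0625i, -2.5000-6.0625i]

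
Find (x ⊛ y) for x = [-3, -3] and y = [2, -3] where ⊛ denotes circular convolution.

(x ⊛ y)[n] = Σ(m=0 to 1) x[m] · y[(n-m) mod 2]

Computing each output sample:
(x ⊛ y)[0] = 3
(x ⊛ y)[1] = 3

x ⊛ y = [3, 3]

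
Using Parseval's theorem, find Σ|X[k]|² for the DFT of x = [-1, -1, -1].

Parseval: Σ|x[n]|² = (1/N)Σ|X[k]|², so Σ|X[k]|² = N·Σ|x[n]|² = 3·3.0000

Σ|X[k]|² = N·Σ|x[n]|² = 3·3.0000 = 9.0000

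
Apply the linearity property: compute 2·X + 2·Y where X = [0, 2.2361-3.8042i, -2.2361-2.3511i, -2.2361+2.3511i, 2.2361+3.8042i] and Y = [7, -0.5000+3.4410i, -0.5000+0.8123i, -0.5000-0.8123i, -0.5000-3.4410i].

By linearity: DFT(2x + 2y) = 2·DFT(x) + 2·DFT(y)
= 2·[0, 2.2361-3.8042i, -2.2361-2.3511i, -2.2361+2.3511i, 2.2361+3.8042i] + 2·[7, -0.5000+3.4410i, -0.5000+0.8123i, -0.5000-0.8123i, -0.5000-3.4410i]

Computing element-wise:
Z[0] = 2·(0) + 2·(7) = 14
Z[1] = 2·(2.2361-3.8042i) + 2·(-0.5000+3.4410i) = 3.4722-0.7264i
Z[2] = 2·(-2.2361-2.3511i) + 2·(-0.5000+0.8123i) = -5.4722-3.0776i
Z[3] = 2·(-2.2361+2.3511i) + 2·(-0.5000-0.8123i) = -5.4722+3.0776i
Z[4] = 2·(2.2361+3.8042i) + 2·(-0.5000-3.4410i) = 3.4722+0.7264i

DFT(2x + 2y) = 2·X + 2·Y = [14, 3.4722-0.7264i, -5.4722-3.0776i, -5.4722+3.0776i, 3.4722+0.7264i]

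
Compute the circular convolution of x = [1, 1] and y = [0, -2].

(x ⊛ y)[n] = Σ(m=0 to 1) x[m] · y[(n-m) mod 2]

Computing each output sample:
(x ⊛ y)[0] = -2
(x ⊛ y)[1] = -2

x ⊛ y = [-2, -2]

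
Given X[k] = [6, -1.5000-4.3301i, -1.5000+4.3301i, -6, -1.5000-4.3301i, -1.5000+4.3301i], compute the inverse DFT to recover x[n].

x[n] = (1/6) Σ(k=0 to 5) X[k] · e^(2πikn/6)

Computing each x[n]:
x[0] = -1
x[1] = 2
x[2] = 3
x[3] = 2
x[4] = -2
x[5] = 2

x = [-1, 2, 3, 2, -2, 2]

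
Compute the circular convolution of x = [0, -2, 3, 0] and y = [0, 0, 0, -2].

(x ⊛ y)[n] = Σ(m=0 to 3) x[m] · y[(n-m) mod 4]

Computing each output sample:
(x ⊛ y)[0] = 4
(x ⊛ y)[1] = -6
(x ⊛ y)[2] = 0
(x ⊛ y)[3] = 0

x ⊛ y = [4, -6, 0, 0]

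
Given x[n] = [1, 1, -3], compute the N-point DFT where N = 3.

X[k] = Σ(n=0 to 2) x[n] · ω_3^(nk)
where ω_3 = e^(-2πi/3)

Computing each X[k]:
X[0] = -1
X[1] = 2.0000-3.4641i
X[2] = 2.0000+3.4641i

X = [-1, 2.0000-3.4641i, 2.0000+3.4641i]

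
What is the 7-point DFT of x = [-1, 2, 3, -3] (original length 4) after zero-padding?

Original 4-point DFT: [1, -4-5i, 3, -4+5i]
Zero-padded 7-point DFT provides frequency interpolation.

DFT_7([x, 0, ...]) = [1, 2.2823-3.1868i, -6.0184-2.9937i, -0.2639+4.4025i, -0.2639-4.4025i, -6.0184+2.9937i, 2.2823+3.1868i]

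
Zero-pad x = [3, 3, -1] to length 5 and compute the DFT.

Original 3-point DFT: [5, 2.0000-3.4641i, 2.0000+3.4641i]
Zero-padded 5-point DFT provides frequency interpolation.

DFT_5([x, 0, ...]) = [5, 4.7361-2.2654i, 0.2639-2.7144i, 0.2639+2.7144i, 4.7361+2.2654i]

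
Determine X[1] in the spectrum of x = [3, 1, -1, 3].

X[1] = Σ(n=0 to 3) x[n] · ω_4^(1n) where ω_4 = e^(-2πi/4)
= (3)·ω_4^0 + (1)·ω_4^1 + (-1)·ω_4^2 + (3)·ω_4^3

X[1] = 4+2i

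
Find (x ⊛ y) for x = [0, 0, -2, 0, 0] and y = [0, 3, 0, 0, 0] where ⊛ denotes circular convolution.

(x ⊛ y)[n] = Σ(m=0 to 4) x[m] · y[(n-m) mod 5]

Computing each output sample:
(x ⊛ y)[0] = 0
(x ⊛ y)[1] = 0
(x ⊛ y)[2] = 0
(x ⊛ y)[3] = -6
(x ⊛ y)[4] = 0

x ⊛ y = [0, 0, 0, -6, 0]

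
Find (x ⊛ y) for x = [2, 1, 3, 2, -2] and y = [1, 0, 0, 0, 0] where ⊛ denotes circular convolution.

(x ⊛ y)[n] = Σ(m=0 to 4) x[m] · y[(n-m) mod 5]

Computing each output sample:
(x ⊛ y)[0] = 2
(x ⊛ y)[1] = 1
(x ⊛ y)[2] = 3
(x ⊛ y)[3] = 2
(x ⊛ y)[4] = -2

x ⊛ y = [2, 1, 3, 2, -2]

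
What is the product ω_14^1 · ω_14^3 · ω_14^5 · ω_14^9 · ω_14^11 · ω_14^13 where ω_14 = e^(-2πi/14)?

The primitive 14th roots of unity are ω_14^k for k coprime to 14: k ∈ {1, 3, 5, 9, 11, 13}
Their product equals the constant term of the cyclotomic polynomial Φ_14(x) up to sign.
For n ≥ 3, the product of all primitive nth roots of unity is 1. (For n=1 it is 1; for n=2 it is -1.)

1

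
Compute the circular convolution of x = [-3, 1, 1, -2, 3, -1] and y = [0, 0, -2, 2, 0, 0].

(x ⊛ y)[n] = Σ(m=0 to 5) x[m] · y[(n-m) mod 6]

Computing each output sample:
(x ⊛ y)[0] = -10
(x ⊛ y)[1] = 8
(x ⊛ y)[2] = 4
(x ⊛ y)[3] = -8
(x ⊛ y)[4] = 0
(x ⊛ y)[5] = 6

x ⊛ y = [-10, 8, 4, -8, 0, 6]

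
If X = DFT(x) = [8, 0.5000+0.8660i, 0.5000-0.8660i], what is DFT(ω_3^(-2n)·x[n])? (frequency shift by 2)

Modulation property: DFT(ω_3^(-2n)·x[n]) = X[(k-2) mod 3], so circularly shift X by 2 positions.

X[k-2] = [0.5000+0.8660i, 0.5000-0.8660i, 8]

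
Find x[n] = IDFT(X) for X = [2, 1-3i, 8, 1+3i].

x[n] = (1/4) Σ(k=0 to 3) X[k] · e^(2πikn/4)

Computing each x[n]:
x[0] = 3
x[1] = 0
x[2] = 2
x[3] = -3

x = [3, 0, 2, -3]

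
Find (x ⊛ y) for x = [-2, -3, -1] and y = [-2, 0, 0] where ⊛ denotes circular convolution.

(x ⊛ y)[n] = Σ(m=0 to 2) x[m] · y[(n-m) mod 3]

Computing each output sample:
(x ⊛ y)[0] = 4
(x ⊛ y)[1] = 6
(x ⊛ y)[2] = 2

x ⊛ y = [4, 6, 2]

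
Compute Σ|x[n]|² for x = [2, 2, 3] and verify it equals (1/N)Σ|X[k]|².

Time domain:
Σ|x[n]|² = |2|² + |2|² + |3|² = 17.0000

Frequency domain:
(1/3)Σ|X[k]|² = (1/3)(|7|² + |-0.5000+0.8660i|² + |-0.5000-0.8660i|²) = (1/3)·51.0000 = 17.0000

Both sides agree, confirming Parseval's theorem.

Σ|x[n]|² = (1/N)Σ|X[k]|² = 17.0000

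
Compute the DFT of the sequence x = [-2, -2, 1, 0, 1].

X[k] = Σ(n=0 to 4) x[n] · ω_5^(nk)
where ω_5 = e^(-2πi/5)

Computing each X[k]:
X[0] = -2
X[1] = -3.1180+2.2654i
X[2] = -0.8820+2.7144i
X[3] = -0.8820-2.7144i
X[4] = -3.1180-2.2654i

X = [-2, -3.1180+2.2654i, -0.8820+2.7144i, -0.8820-2.7144i, -3.1180-2.2654i]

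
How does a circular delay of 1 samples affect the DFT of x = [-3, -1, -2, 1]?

Time shift by 1: X_shifted[k] = ω_4^(1k) · X[k]
Shifted x = [1, -3, -1, -2]

DFT(x[n-1]) = [-5, 2+1i, 5, 2-1i]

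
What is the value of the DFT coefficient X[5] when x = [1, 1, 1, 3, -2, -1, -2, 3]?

X[5] = Σ(n=0 to 7) x[n] · ω_8^(5n) where ω_8 = e^(-2πi/8)
= (1)·ω_8^0 + (1)·ω_8^5 + (1)·ω_8^10 + (3)·ω_8^15 + (-2)·ω_8^20 + (-1)·ω_8^25 + (-2)·ω_8^30 + (3)·ω_8^35

X[5] = 1.5858-1.5858i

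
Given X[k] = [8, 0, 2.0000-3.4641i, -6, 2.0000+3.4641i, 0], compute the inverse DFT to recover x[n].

x[n] = (1/6) Σ(k=0 to 5) X[k] · e^(2πikn/6)

Computing each x[n]:
x[0] = 1
x[1] = 3
x[2] = -1
x[3] = 3
x[4] = 1
x[5] = 1

x = [1, 3, -1, 3, 1, 1]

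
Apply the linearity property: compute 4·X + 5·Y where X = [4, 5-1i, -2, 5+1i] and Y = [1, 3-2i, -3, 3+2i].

By linearity: DFT(4x + 5y) = 4·DFT(x) + 5·DFT(y)
= 4·[4, 5-1i, -2, 5+1i] + 5·[1, 3-2i, -3, 3+2i]

Computing element-wise:
Z[0] = 4·(4) + 5·(1) = 21
Z[1] = 4·(5-1i) + 5·(3-2i) = 35-14i
Z[2] = 4·(-2) + 5·(-3) = -23
Z[3] = 4·(5+1i) + 5·(3+2i) = 35+14i

DFT(4x + 5y) = 4·X + 5·Y = [21, 35-14i, -23, 35+14i]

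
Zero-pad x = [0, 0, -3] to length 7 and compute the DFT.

Original 3-point DFT: [-3, 1.5000-2.5981i, 1.5000+2.5981i]
Zero-padded 7-point DFT provides frequency interpolation.

DFT_7([x, 0, ...]) = [-3, 0.6676+2.9248i, 2.7029-1.3017i, -1.8705-2.3455i, -1.8705+2.3455i, 2.7029+1.3017i, 0.6676-2.9248i]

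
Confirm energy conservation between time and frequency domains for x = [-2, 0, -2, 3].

Time domain:
Σ|x[n]|² = |-2|² + |0|² + |-2|² + |3|² = 17.0000

Frequency domain:
(1/4)Σ|X[k]|² = (1/4)(|-1|² + |3i|² + |-7|² + |-3i|²) = (1/4)·68.0000 = 17.0000

Both sides agree, confirming Parseval's theorem.

Σ|x[n]|² = (1/N)Σ|X[k]|² = 17.0000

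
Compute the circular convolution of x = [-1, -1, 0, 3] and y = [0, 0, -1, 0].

(x ⊛ y)[n] = Σ(m=0 to 3) x[m] · y[(n-m) mod 4]

Computing each output sample:
(x ⊛ y)[0] = 0
(x ⊛ y)[1] = -3
(x ⊛ y)[2] = 1
(x ⊛ y)[3] = 1

x ⊛ y = [0, -3, 1, 1]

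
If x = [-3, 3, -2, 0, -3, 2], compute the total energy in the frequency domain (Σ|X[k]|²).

Parseval: Σ|x[n]|² = (1/N)Σ|X[k]|², so Σ|X[k]|² = N·Σ|x[n]|² = 6·35.0000

Σ|X[k]|² = N·Σ|x[n]|² = 6·35.0000 = 210.0000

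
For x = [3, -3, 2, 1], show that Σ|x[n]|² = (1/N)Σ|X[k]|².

Time domain:
Σ|x[n]|² = |3|² + |-3|² + |2|² + |1|² = 23.0000

Frequency domain:
(1/4)Σ|X[k]|² = (1/4)(|3|² + |1+4i|² + |7|² + |1-4i|²) = (1/4)·92.0000 = 23.0000

Both sides agree, confirming Parseval's theorem.

Σ|x[n]|² = (1/N)Σ|X[k]|² = 23.0000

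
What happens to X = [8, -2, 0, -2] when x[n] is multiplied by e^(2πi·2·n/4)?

Modulation property: DFT(ω_4^(-2n)·x[n]) = X[(k-2) mod 4], so circularly shift X by 2 positions.

X[k-2] = [0, -2, 8, -2]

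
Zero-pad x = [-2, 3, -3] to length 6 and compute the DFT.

Original 3-point DFT: [-2, -2.0000-5.1962i, -2.0000+5.1962i]
Zero-padded 6-point DFT provides frequency interpolation.

DFT_6([x, 0, ...]) = [-2, 1, -2.0000-5.1962i, -8, -2.0000+5.1962i, 1]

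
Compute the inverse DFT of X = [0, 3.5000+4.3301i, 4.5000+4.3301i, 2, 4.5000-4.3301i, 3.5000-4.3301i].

x[n] = (1/6) Σ(k=0 to 5) X[k] · e^(2πikn/6)

Computing each x[n]:
x[0] = 3
x[1] = -3
x[2] = -1
x[3] = 0
x[4] = -1
x[5] = 2

x = [3, -3, -1, 0, -1, 2]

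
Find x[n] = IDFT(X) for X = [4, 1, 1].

x[n] = (1/3) Σ(k=0 to 2) X[k] · e^(2πikn/3)

Computing each x[n]:
x[0] = 2
x[1] = 1
x[2] = 1

x = [2, 1, 1]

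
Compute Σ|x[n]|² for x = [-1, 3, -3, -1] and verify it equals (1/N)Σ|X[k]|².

Time domain:
Σ|x[n]|² = |-1|² + |3|² + |-3|² + |-1|² = 20.0000

Frequency domain:
(1/4)Σ|X[k]|² = (1/4)(|-2|² + |2-4i|² + |-6|² + |2+4i|²) = (1/4)·80.0000 = 20.0000

Both sides agree, confirming Parseval's theorem.

Σ|x[n]|² = (1/N)Σ|X[k]|² = 20.0000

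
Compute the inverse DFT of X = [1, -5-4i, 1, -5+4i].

x[n] = (1/4) Σ(k=0 to 3) X[k] · e^(2πikn/4)

Computing each x[n]:
x[0] = -2
x[1] = 2
x[2] = 3
x[3] = -2

x = [-2, 2, 3, -2]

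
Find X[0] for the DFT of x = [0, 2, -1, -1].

X[0] = Σ(n=0 to 3) x[n] · ω_4^0 = Σ x[n]
= (0) + (2) + (-1) + (-1)

X[0] = 0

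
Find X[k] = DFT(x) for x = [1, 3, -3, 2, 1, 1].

X[k] = Σ(n=0 to 5) x[n] · ω_6^(nk)
where ω_6 = e^(-2πi/6)

Computing each X[k]:
X[0] = 5
X[1] = 2.0000+1.7321i
X[2] = 2.0000-5.1962i
X[3] = -7
X[4] = 2.0000+5.1962i
X[5] = 2.0000-1.7321i

X = [5, 2.0000+1.7321i, 2.0000-5.1962i, -7, 2.0000+5.1962i, 2.0000-1.7321i]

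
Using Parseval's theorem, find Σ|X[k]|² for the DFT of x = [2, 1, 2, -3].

Parseval: Σ|x[n]|² = (1/N)Σ|X[k]|², so Σ|X[k]|² = N·Σ|x[n]|² = 4·18.0000

Σ|X[k]|² = N·Σ|x[n]|² = 4·18.0000 = 72.0000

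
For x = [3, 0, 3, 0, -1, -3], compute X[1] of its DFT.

X[1] = Σ(n=0 to 5) x[n] · ω_6^(1n) where ω_6 = e^(-2πi/6)
= (3)·ω_6^0 + (0)·ω_6^1 + (3)·ω_6^2 + (0)·ω_6^3 + (-1)·ω_6^4 + (-3)·ω_6^5

X[1] = 0.5000-6.0622i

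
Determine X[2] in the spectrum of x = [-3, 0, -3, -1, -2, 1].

X[2] = Σ(n=0 to 5) x[n] · ω_6^(2n) where ω_6 = e^(-2πi/6)
= (-3)·ω_6^0 + (0)·ω_6^2 + (-3)·ω_6^4 + (-1)·ω_6^6 + (-2)·ω_6^8 + (1)·ω_6^10

X[2] = -2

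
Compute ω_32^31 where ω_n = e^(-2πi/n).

ω_32^31 = e^(-2πi·31/32)
= cos(-2π·31/32) + i·sin(-2π·31/32)
= cos(-62π/32) + i·sin(-62π/32)

ω_32^31 = cos(-62π/32) + i·sin(-62π/32) = 0.9808+0.1951i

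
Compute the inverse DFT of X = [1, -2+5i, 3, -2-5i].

x[n] = (1/4) Σ(k=0 to 3) X[k] · e^(2πikn/4)

Computing each x[n]:
x[0] = 0
x[1] = -3
x[2] = 2
x[3] = 2

x = [0, -3, 2, 2]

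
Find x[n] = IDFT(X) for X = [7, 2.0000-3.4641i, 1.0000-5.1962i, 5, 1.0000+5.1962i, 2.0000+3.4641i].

x[n] = (1/6) Σ(k=0 to 5) X[k] · e^(2πikn/6)

Computing each x[n]:
x[0] = 3
x[1] = 3
x[2] = 1
x[3] = 0
x[4] = 2
x[5] = -2

x = [3, 3, 1, 0, 2, -2]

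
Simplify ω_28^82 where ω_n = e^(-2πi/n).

Since ω_28^28 = 1, powers reduce modulo 28.
82 mod 28 = 26
So ω_28^82 = ω_28^26 = e^(-2πi·26/28)

ω_28^82 = ω_28^26 = 0.9010+0.4339i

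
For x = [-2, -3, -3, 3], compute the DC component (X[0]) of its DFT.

X[0] = Σ(n=0 to 3) x[n] · ω_4^0 = Σ x[n]
= (-2) + (-3) + (-3) + (3)

X[0] = -5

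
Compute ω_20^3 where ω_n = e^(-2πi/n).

ω_20^3 = e^(-2πi·3/20)
= cos(-2π·3/20) + i·sin(-2π·3/20)
= cos(-6π/20) + i·sin(-6π/20)

ω_20^3 = cos(-6π/20) + i·sin(-6π/20) = 0.5878-0.8090i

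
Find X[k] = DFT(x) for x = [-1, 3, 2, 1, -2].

X[k] = Σ(n=0 to 4) x[n] · ω_5^(nk)
where ω_5 = e^(-2πi/5)

Computing each X[k]:
X[0] = 3
X[1] = -3.1180-5.3431i
X[2] = -0.8820-1.9879i
X[3] = -0.8820+1.9879i
X[4] = -3.1180+5.3431i

X = [3, -3.1180-5.3431i, -0.8820-1.9879i, -0.8820+1.9879i, -3.1180+5.3431i]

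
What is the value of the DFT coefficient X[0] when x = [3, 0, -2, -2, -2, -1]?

X[0] = Σ(n=0 to 5) x[n] · ω_6^0 = Σ x[n]
= (3) + (0) + (-2) + (-2) + (-2) + (-1)

X[0] = -4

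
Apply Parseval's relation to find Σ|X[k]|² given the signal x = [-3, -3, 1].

Parseval: Σ|x[n]|² = (1/N)Σ|X[k]|², so Σ|X[k]|² = N·Σ|x[n]|² = 3·19.0000

Σ|X[k]|² = N·Σ|x[n]|² = 3·19.0000 = 57.0000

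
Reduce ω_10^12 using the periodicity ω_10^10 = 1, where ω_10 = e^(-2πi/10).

Since ω_10^10 = 1, powers reduce modulo 10.
12 mod 10 = 2
So ω_10^12 = ω_10^2 = e^(-2πi·2/10)

ω_10^12 = ω_10^2 = 0.3090-0.9511i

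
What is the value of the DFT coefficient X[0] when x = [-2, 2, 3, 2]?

X[0] = Σ(n=0 to 3) x[n] · ω_4^0 = Σ x[n]
= (-2) + (2) + (3) + (2)

X[0] = 5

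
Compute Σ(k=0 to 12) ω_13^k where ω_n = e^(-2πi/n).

Sum of all nth roots of unity equals 0 for n > 1 (geometric series with r ≠ 1).

0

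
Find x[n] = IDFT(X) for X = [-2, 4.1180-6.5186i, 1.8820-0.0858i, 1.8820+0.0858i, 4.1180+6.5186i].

x[n] = (1/5) Σ(k=0 to 4) X[k] · e^(2πikn/5)

Computing each x[n]:
x[0] = 2
x[1] = 2
x[2] = 0
x[3] = -3
x[4] = -3

x = [2, 2, 0, -3, -3]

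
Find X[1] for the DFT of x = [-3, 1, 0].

X[1] = Σ(n=0 to 2) x[n] · ω_3^(1n) where ω_3 = e^(-2πi/3)
= (-3)·ω_3^0 + (1)·ω_3^1 + (0)·ω_3^2

X[1] = -3.5000-0.8660i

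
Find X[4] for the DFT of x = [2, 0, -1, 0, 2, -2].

X[4] = Σ(n=0 to 5) x[n] · ω_6^(4n) where ω_6 = e^(-2πi/6)
= (2)·ω_6^0 + (0)·ω_6^4 + (-1)·ω_6^8 + (0)·ω_6^12 + (2)·ω_6^16 + (-2)·ω_6^20

X[4] = 2.5000+4.3301i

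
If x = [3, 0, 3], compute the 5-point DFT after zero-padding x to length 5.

Original 3-point DFT: [6, 1.5000+2.5981i, 1.5000-2.5981i]
Zero-padded 5-point DFT provides frequency interpolation.

DFT_5([x, 0, ...]) = [6, 0.5729-1.7634i, 3.9271+2.8532i, 3.9271-2.8532i, 0.5729+1.7634i]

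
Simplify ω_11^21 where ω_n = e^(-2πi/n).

Since ω_11^11 = 1, powers reduce modulo 11.
21 mod 11 = 10
So ω_11^21 = ω_11^10 = e^(-2πi·10/11)

ω_11^21 = ω_11^10 = 0.8413+0.5406i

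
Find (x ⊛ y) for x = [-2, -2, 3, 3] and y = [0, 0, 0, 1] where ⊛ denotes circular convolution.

(x ⊛ y)[n] = Σ(m=0 to 3) x[m] · y[(n-m) mod 4]

Computing each output sample:
(x ⊛ y)[0] = -2
(x ⊛ y)[1] = 3
(x ⊛ y)[2] = 3
(x ⊛ y)[3] = -2

x ⊛ y = [-2, 3, 3, -2]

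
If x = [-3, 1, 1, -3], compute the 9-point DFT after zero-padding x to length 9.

Original 4-point DFT: [-4, -4-4i, 0, -4+4i]
Zero-padded 9-point DFT provides frequency interpolation.

DFT_9([x, 0, ...]) = [-4, -0.5603+0.9705i, -2.2660-3.9249i, -7, -1.6736+2.8988i, -1.6736-2.8988i, -7, -2.2660+3.9249i, -0.5603-0.9705i]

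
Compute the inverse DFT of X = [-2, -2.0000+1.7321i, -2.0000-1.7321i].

x[n] = (1/3) Σ(k=0 to 2) X[k] · e^(2πikn/3)

Computing each x[n]:
x[0] = -2
x[1] = -1
x[2] = 1

x = [-2, -1, 1]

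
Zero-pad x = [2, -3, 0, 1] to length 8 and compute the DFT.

Original 4-point DFT: [0, 2+4i, 4, 2-4i]
Zero-padded 8-point DFT provides frequency interpolation.

DFT_8([x, 0, ...]) = [0, -0.8284+1.4142i, 2+4i, 4.8284+1.4142i, 4, 4.8284-1.4142i, 2-4i, -0.8284-1.4142i]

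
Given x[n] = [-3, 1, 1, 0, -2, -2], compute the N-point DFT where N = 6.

X[k] = Σ(n=0 to 5) x[n] · ω_6^(nk)
where ω_6 = e^(-2πi/6)

Computing each X[k]:
X[0] = -5
X[1] = -3.0000-5.1962i
X[2] = -2
X[3] = -3
X[4] = -2
X[5] = -3.0000+5.1962i

X = [-5, -3.0000-5.1962i, -2, -3, -2, -3.0000+5.1962i]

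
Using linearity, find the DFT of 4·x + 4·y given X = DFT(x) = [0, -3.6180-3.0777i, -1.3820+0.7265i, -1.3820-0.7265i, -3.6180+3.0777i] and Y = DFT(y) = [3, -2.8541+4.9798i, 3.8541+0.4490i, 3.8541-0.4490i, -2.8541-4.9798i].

By linearity: DFT(4x + 4y) = 4·DFT(x) + 4·DFT(y)
= 4·[0, -3.6180-3.0777i, -1.3820+0.7265i, -1.3820-0.7265i, -3.6180+3.0777i] + 4·[3, -2.8541+4.9798i, 3.8541+0.4490i, 3.8541-0.4490i, -2.8541-4.9798i]

Computing element-wise:
Z[0] = 4·(0) + 4·(3) = 12
Z[1] = 4·(-3.6180-3.0777i) + 4·(-2.8541+4.9798i) = -25.8884+7.6084i
Z[2] = 4·(-1.3820+0.7265i) + 4·(3.8541+0.4490i) = 9.8884+4.7020i
Z[3] = 4·(-1.3820-0.7265i) + 4·(3.8541-0.4490i) = 9.8884-4.7020i
Z[4] = 4·(-3.6180+3.0777i) + 4·(-2.8541-4.9798i) = -25.8884-7.6084i

DFT(4x + 4y) = 4·X + 4·Y = [12, -25.8884+7.6084i, 9.8884+4.7020i, 9.8884-4.7020i, -25.8884-7.6084i]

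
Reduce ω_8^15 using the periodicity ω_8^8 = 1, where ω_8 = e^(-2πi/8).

Since ω_8^8 = 1, powers reduce modulo 8.
15 mod 8 = 7
So ω_8^15 = ω_8^7 = e^(-2πi·7/8)

ω_8^15 = ω_8^7 = 0.7071+0.7071i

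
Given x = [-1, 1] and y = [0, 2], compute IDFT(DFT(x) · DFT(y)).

(x ⊛ y)[n] = Σ(m=0 to 1) x[m] · y[(n-m) mod 2]

Computing each output sample:
(x ⊛ y)[0] = 2
(x ⊛ y)[1] = -2

x ⊛ y = [2, -2]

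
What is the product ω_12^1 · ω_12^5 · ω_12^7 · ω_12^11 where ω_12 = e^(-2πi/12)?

The primitive 12th roots of unity are ω_12^k for k coprime to 12: k ∈ {1, 5, 7, 11}
Their product equals the constant term of the cyclotomic polynomial Φ_12(x) up to sign.
For n ≥ 3, the product of all primitive nth roots of unity is 1. (For n=1 it is 1; for n=2 it is -1.)

1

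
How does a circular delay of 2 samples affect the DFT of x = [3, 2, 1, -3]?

Time shift by 2: X_shifted[k] = ω_4^(2k) · X[k]
Shifted x = [1, -3, 3, 2]

DFT(x[n-2]) = [3, -2+5i, 5, -2-5i]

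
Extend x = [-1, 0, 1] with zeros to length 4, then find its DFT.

Original 3-point DFT: [0, -1.5000+0.8660i, -1.5000-0.8660i]
Zero-padded 4-point DFT provides frequency interpolation.

DFT_4([x, 0, ...]) = [0, -2, 0, -2]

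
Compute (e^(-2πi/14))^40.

Since ω_14^14 = 1, powers reduce modulo 14.
40 mod 14 = 12
So ω_14^40 = ω_14^12 = e^(-2πi·12/14)

ω_14^40 = ω_14^12 = 0.6235+0.7818i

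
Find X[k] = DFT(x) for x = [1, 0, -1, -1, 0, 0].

X[k] = Σ(n=0 to 5) x[n] · ω_6^(nk)
where ω_6 = e^(-2πi/6)

Computing each X[k]:
X[0] = -1
X[1] = 2.5000+0.8660i
X[2] = 0.5000-0.8660i
X[3] = 1
X[4] = 0.5000+0.8660i
X[5] = 2.5000-0.8660i

X = [-1, 2.5000+0.8660i, 0.5000-0.8660i, 1, 0.5000+0.8660i, 2.5000-0.8660i]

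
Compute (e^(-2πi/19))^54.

Since ω_19^19 = 1, powers reduce modulo 19.
54 mod 19 = 16
So ω_19^54 = ω_19^16 = e^(-2πi·16/19)

ω_19^54 = ω_19^16 = 0.5469+0.8372i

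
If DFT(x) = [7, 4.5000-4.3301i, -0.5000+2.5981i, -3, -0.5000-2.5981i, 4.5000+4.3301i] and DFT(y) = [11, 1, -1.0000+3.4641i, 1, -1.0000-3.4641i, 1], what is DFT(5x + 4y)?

By linearity: DFT(5x + 4y) = 5·DFT(x) + 4·DFT(y)
= 5·[7, 4.5000-4.3301i, -0.5000+2.5981i, -3, -0.5000-2.5981i, 4.5000+4.3301i] + 4·[11, 1, -1.0000+3.4641i, 1, -1.0000-3.4641i, 1]

Computing element-wise:
Z[0] = 5·(7) + 4·(11) = 79
Z[1] = 5·(4.5000-4.3301i) + 4·(1) = 26.5000-21.6505i
Z[2] = 5·(-0.5000+2.5981i) + 4·(-1.0000+3.4641i) = -6.5000+26.8469i
Z[3] = 5·(-3) + 4·(1) = -11
Z[4] = 5·(-0.5000-2.5981i) + 4·(-1.0000-3.4641i) = -6.5000-26.8469i
Z[5] = 5·(4.5000+4.3301i) + 4·(1) = 26.5000+21.6505i

DFT(5x + 4y) = 5·X + 4·Y = [79, 26.5000-21.6505i, -6.5000+26.8469i, -11, -6.5000-26.8469i, 26.5000+21.6505i]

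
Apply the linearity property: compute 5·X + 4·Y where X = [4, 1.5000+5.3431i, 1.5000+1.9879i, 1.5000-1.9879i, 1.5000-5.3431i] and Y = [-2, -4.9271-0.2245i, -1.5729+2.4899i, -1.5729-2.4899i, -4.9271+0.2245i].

By linearity: DFT(5x + 4y) = 5·DFT(x) + 4·DFT(y)
= 5·[4, 1.5000+5.3431i, 1.5000+1.9879i, 1.5000-1.9879i, 1.5000-5.3431i] + 4·[-2, -4.9271-0.2245i, -1.5729+2.4899i, -1.5729-2.4899i, -4.9271+0.2245i]

Computing element-wise:
Z[0] = 5·(4) + 4·(-2) = 12
Z[1] = 5·(1.5000+5.3431i) + 4·(-4.9271-0.2245i) = -12.2084+25.8175i
Z[2] = 5·(1.5000+1.9879i) + 4·(-1.5729+2.4899i) = 1.2084+19.8991i
Z[3] = 5·(1.5000-1.9879i) + 4·(-1.5729-2.4899i) = 1.2084-19.8991i
Z[4] = 5·(1.5000-5.3431i) + 4·(-4.9271+0.2245i) = -12.2084-25.8175i

DFT(5x + 4y) = 5·X + 4·Y = [12, -12.2084+25.8175i, 1.2084+19.8991i, 1.2084-19.8991i, -12.2084-25.8175i]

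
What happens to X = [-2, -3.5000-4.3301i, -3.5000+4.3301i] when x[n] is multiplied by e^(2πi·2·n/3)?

Modulation property: DFT(ω_3^(-2n)·x[n]) = X[(k-2) mod 3], so circularly shift X by 2 positions.

X[k-2] = [-3.5000-4.3301i, -3.5000+4.3301i, -2]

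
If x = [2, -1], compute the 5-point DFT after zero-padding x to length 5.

Original 2-point DFT: [1, 3]
Zero-padded 5-point DFT provides frequency interpolation.

DFT_5([x, 0, ...]) = [1, 1.6910+0.9511i, 2.8090+0.5878i, 2.8090-0.5878i, 1.6910-0.9511i]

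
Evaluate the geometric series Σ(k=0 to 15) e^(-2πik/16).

Sum of all nth roots of unity equals 0 for n > 1 (geometric series with r ≠ 1).

0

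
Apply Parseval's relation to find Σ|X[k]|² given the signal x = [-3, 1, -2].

Parseval: Σ|x[n]|² = (1/N)Σ|X[k]|², so Σ|X[k]|² = N·Σ|x[n]|² = 3·14.0000

Σ|X[k]|² = N·Σ|x[n]|² = 3·14.0000 = 42.0000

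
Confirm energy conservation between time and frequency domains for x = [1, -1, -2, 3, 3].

Time domain:
Σ|x[n]|² = |1|² + |-1|² + |-2|² + |3|² + |3|² = 24.0000

Frequency domain:
(1/5)Σ|X[k]|² = (1/5)(|4|² + |0.8090+6.7432i|² + |-0.3090-2.4041i|² + |-0.3090+2.4041i|² + |0.8090-6.7432i|²) = (1/5)·120.0000 = 24.0000

Both sides agree, confirming Parseval's theorem.

Σ|x[n]|² = (1/N)Σ|X[k]|² = 24.0000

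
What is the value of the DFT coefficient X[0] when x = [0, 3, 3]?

X[0] = Σ(n=0 to 2) x[n] · ω_3^0 = Σ x[n]
= (0) + (3) + (3)

X[0] = 6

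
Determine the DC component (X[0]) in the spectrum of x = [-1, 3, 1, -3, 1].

X[0] = Σ(n=0 to 4) x[n] · ω_5^0 = Σ x[n]
= (-1) + (3) + (1) + (-3) + (1)

X[0] = 1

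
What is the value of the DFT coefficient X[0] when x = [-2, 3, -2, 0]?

X[0] = Σ(n=0 to 3) x[n] · ω_4^0 = Σ x[n]
= (-2) + (3) + (-2) + (0)

X[0] = -1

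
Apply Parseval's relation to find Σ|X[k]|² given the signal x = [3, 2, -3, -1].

Parseval: Σ|x[n]|² = (1/N)Σ|X[k]|², so Σ|X[k]|² = N·Σ|x[n]|² = 4·23.0000

Σ|X[k]|² = N·Σ|x[n]|² = 4·23.0000 = 92.0000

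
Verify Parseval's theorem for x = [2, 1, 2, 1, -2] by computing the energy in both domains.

Time domain:
Σ|x[n]|² = |2|² + |1|² + |2|² + |1|² + |-2|² = 14.0000

Frequency domain:
(1/5)Σ|X[k]|² = (1/5)(|4|² + |-0.7361-3.4410i|² + |3.7361-0.8123i|² + |3.7361+0.8123i|² + |-0.7361+3.4410i|²) = (1/5)·70.0000 = 14.0000

Both sides agree, confirming Parseval's theorem.

Σ|x[n]|² = (1/N)Σ|X[k]|² = 14.0000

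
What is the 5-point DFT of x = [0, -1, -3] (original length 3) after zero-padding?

Original 3-point DFT: [-4, 2.0000-1.7321i, 2.0000+1.7321i]
Zero-padded 5-point DFT provides frequency interpolation.

DFT_5([x, 0, ...]) = [-4, 2.1180+2.7144i, -0.1180-2.2654i, -0.1180+2.2654i, 2.1180-2.7144i]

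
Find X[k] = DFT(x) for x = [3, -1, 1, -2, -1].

X[k] = Σ(n=0 to 4) x[n] · ω_5^(nk)
where ω_5 = e^(-2πi/5)

Computing each X[k]:
X[0] = 0
X[1] = 3.1910-1.7634i
X[2] = 4.3090+2.8532i
X[3] = 4.3090-2.8532i
X[4] = 3.1910+1.7634i

X = [0, 3.1910-1.7634i, 4.3090+2.8532i, 4.3090-2.8532i, 3.1910+1.7634i]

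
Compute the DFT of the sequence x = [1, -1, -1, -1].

X[k] = Σ(n=0 to 3) x[n] · ω_4^(nk)
where ω_4 = e^(-2πi/4)

Computing each X[k]:
X[0] = -2
X[1] = 2
X[2] = 2
X[3] = 2

X = [-2, 2, 2, 2]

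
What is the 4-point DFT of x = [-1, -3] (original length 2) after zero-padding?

Original 2-point DFT: [-4, 2]
Zero-padded 4-point DFT provides frequency interpolation.

DFT_4([x, 0, ...]) = [-4, -1+3i, 2, -1-3i]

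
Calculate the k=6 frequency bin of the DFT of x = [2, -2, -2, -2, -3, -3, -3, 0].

X[6] = Σ(n=0 to 7) x[n] · ω_8^(6n) where ω_8 = e^(-2πi/8)
= (2)·ω_8^0 + (-2)·ω_8^6 + (-2)·ω_8^12 + (-2)·ω_8^18 + (-3)·ω_8^24 + (-3)·ω_8^30 + (-3)·ω_8^36 + (0)·ω_8^42

X[6] = 4-3i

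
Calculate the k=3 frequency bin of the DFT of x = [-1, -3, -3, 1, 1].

X[3] = Σ(n=0 to 4) x[n] · ω_5^(3n) where ω_5 = e^(-2πi/5)
= (-1)·ω_5^0 + (-3)·ω_5^3 + (-3)·ω_5^6 + (1)·ω_5^9 + (1)·ω_5^12

X[3] = 1.4531i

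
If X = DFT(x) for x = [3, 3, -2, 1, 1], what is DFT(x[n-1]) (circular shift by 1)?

Time shift by 1: X_shifted[k] = ω_5^(1k) · X[k]
Shifted x = [1, 3, 3, -2, 1]

DFT(x[n-1]) = [6, 1.4271-4.8410i, -1.9271+3.5797i, -1.9271-3.5797i, 1.4271+4.8410i]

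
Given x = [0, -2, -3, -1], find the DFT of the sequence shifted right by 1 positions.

Time shift by 1: X_shifted[k] = ω_4^(1k) · X[k]
Shifted x = [-1, 0, -2, -3]

DFT(x[n-1]) = [-6, 1-3i, 0, 1+3i]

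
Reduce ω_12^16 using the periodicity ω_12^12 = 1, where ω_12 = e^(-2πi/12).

Since ω_12^12 = 1, powers reduce modulo 12.
16 mod 12 = 4
So ω_12^16 = ω_12^4 = e^(-2πi·4/12)

ω_12^16 = ω_12^4 = -0.5000-0.8660i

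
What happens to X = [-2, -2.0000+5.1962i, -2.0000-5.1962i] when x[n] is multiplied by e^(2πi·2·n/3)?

Modulation property: DFT(ω_3^(-2n)·x[n]) = X[(k-2) mod 3], so circularly shift X by 2 positions.

X[k-2] = [-2.0000+5.1962i, -2.0000-5.1962i, -2]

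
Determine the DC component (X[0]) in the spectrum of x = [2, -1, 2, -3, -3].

X[0] = Σ(n=0 to 4) x[n] · ω_5^0 = Σ x[n]
= (2) + (-1) + (2) + (-3) + (-3)

X[0] = -3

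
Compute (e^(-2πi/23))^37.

Since ω_23^23 = 1, powers reduce modulo 23.
37 mod 23 = 14
So ω_23^37 = ω_23^14 = e^(-2πi·14/23)

ω_23^37 = ω_23^14 = -0.7757+0.6311i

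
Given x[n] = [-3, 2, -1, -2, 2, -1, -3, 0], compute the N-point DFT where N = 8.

X[k] = Σ(n=0 to 7) x[n] · ω_8^(nk)
where ω_8 = e^(-2πi/8)

Computing each X[k]:
X[0] = -6
X[1] = -1.4645-2.7071i
X[2] = 3-3i
X[3] = -8.5355+1.2929i
X[4] = -4
X[5] = -8.5355-1.2929i
X[6] = 3+3i
X[7] = -1.4645+2.7071i

X = [-6, -1.4645-2.7071i, 3-3i, -8.5355+1.2929i, -4, -8.5355-1.2929i, 3+3i, -1.4645+2.7071i]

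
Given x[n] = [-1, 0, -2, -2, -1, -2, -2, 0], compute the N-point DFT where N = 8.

X[k] = Σ(n=0 to 7) x[n] · ω_8^(nk)
where ω_8 = e^(-2πi/8)

Computing each X[k]:
X[0] = -10
X[1] = 2.8284
X[2] = 2
X[3] = -2.8284
X[4] = -2
X[5] = -2.8284
X[6] = 2
X[7] = 2.8284

X = [-10, 2.8284, 2, -2.8284, -2, -2.8284, 2, 2.8284]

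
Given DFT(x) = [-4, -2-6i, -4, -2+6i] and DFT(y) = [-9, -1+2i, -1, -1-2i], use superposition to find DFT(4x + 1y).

By linearity: DFT(4x + 1y) = 4·DFT(x) + 1·DFT(y)
= 4·[-4, -2-6i, -4, -2+6i] + 1·[-9, -1+2i, -1, -1-2i]

Computing element-wise:
Z[0] = 4·(-4) + 1·(-9) = -25
Z[1] = 4·(-2-6i) + 1·(-1+2i) = -9-22i
Z[2] = 4·(-4) + 1·(-1) = -17
Z[3] = 4·(-2+6i) + 1·(-1-2i) = -9+22i

DFT(4x + 1y) = 4·X + 1·Y = [-25, -9-22i, -17, -9+22i]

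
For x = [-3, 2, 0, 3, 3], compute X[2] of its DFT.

X[2] = Σ(n=0 to 4) x[n] · ω_5^(2n) where ω_5 = e^(-2πi/5)
= (-3)·ω_5^0 + (2)·ω_5^2 + (0)·ω_5^4 + (3)·ω_5^6 + (3)·ω_5^8

X[2] = -6.1180-2.2654i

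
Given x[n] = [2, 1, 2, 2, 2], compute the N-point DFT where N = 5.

X[k] = Σ(n=0 to 4) x[n] · ω_5^(nk)
where ω_5 = e^(-2πi/5)

Computing each X[k]:
X[0] = 9
X[1] = -0.3090+0.9511i
X[2] = 0.8090+0.5878i
X[3] = 0.8090-0.5878i
X[4] = -0.3090-0.9511i

X = [9, -0.3090+0.9511i, 0.8090+0.5878i, 0.8090-0.5878i, -0.3090-0.9511i]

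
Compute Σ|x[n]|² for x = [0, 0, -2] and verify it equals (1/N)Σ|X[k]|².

Time domain:
Σ|x[n]|² = |0|² + |0|² + |-2|² = 4.0000

Frequency domain:
(1/3)Σ|X[k]|² = (1/3)(|-2|² + |1.0000-1.7321i|² + |1.0000+1.7321i|²) = (1/3)·12.0000 = 4.0000

Both sides agree, confirming Parseval's theorem.

Σ|x[n]|² = (1/N)Σ|X[k]|² = 4.0000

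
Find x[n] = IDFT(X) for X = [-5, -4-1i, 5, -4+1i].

x[n] = (1/4) Σ(k=0 to 3) X[k] · e^(2πikn/4)

Computing each x[n]:
x[0] = -2
x[1] = -2
x[2] = 2
x[3] = -3

x = [-2, -2, 2, -3]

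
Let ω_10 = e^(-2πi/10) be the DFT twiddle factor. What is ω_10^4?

ω_10^4 = e^(-2πi·4/10)
= cos(-2π·4/10) + i·sin(-2π·4/10)
= cos(-8π/10) + i·sin(-8π/10)

ω_10^4 = cos(-8π/10) + i·sin(-8π/10) = -0.8090-0.5878i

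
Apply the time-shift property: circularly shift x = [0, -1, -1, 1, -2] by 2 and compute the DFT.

Time shift by 2: X_shifted[k] = ω_5^(2k) · X[k]
Shifted x = [1, -2, 0, -1, -1]

DFT(x[n-2]) = [-3, 0.8820+0.3633i, 3.1180+1.5388i, 3.1180-1.5388i, 0.8820-0.3633i]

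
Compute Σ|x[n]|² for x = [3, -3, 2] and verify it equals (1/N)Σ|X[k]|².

Time domain:
Σ|x[n]|² = |3|² + |-3|² + |2|² = 22.0000

Frequency domain:
(1/3)Σ|X[k]|² = (1/3)(|2|² + |3.5000+4.3301i|² + |3.5000-4.3301i|²) = (1/3)·66.0000 = 22.0000

Both sides agree, confirming Parseval's theorem.

Σ|x[n]|² = (1/N)Σ|X[k]|² = 22.0000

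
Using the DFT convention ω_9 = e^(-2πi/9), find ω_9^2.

ω_9^2 = e^(-2πi·2/9)
= cos(-2π·2/9) + i·sin(-2π·2/9)
= cos(-4π/9) + i·sin(-4π/9)

ω_9^2 = cos(-4π/9) + i·sin(-4π/9) = 0.1736-0.9848i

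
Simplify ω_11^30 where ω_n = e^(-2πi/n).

Since ω_11^11 = 1, powers reduce modulo 11.
30 mod 11 = 8
So ω_11^30 = ω_11^8 = e^(-2πi·8/11)

ω_11^30 = ω_11^8 = -0.1423+0.9898i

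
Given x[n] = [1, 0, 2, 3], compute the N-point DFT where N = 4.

X[k] = Σ(n=0 to 3) x[n] · ω_4^(nk)
where ω_4 = e^(-2πi/4)

Computing each X[k]:
X[0] = 6
X[1] = -1+3i
X[2] = 0
X[3] = -1-3i

X = [6, -1+3i, 0, -1-3i]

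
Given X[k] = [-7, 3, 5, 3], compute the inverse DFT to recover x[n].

x[n] = (1/4) Σ(k=0 to 3) X[k] · e^(2πikn/4)

Computing each x[n]:
x[0] = 1
x[1] = -3
x[2] = -2
x[3] = -3

x = [1, -3, -2, -3]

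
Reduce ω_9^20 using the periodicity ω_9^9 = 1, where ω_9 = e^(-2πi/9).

Since ω_9^9 = 1, powers reduce modulo 9.
20 mod 9 = 2
So ω_9^20 = ω_9^2 = e^(-2πi·2/9)

ω_9^20 = ω_9^2 = 0.1736-0.9848i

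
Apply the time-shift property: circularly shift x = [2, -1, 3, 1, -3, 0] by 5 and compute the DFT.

Time shift by 5: X_shifted[k] = ω_6^(5k) · X[k]
Shifted x = [-1, 3, 1, -3, 0, 2]

DFT(x[n-5]) = [2, 4.0000-1.7321i, -7, -2, -7, 4.0000+1.7321i]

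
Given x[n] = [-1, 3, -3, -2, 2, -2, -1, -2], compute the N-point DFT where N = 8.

X[k] = Σ(n=0 to 7) x[n] · ω_8^(nk)
where ω_8 = e^(-2πi/8)

Computing each X[k]:
X[0] = -6
X[1] = 0.5355-1.5355i
X[2] = 5-5i
X[3] = -6.5355-5.5355i
X[4] = 0
X[5] = -6.5355+5.5355i
X[6] = 5+5i
X[7] = 0.5355+1.5355i

X = [-6, 0.5355-1.5355i, 5-5i, -6.5355-5.5355i, 0, -6.5355+5.5355i, 5+5i, 0.5355+1.5355i]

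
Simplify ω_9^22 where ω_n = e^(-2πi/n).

Since ω_9^9 = 1, powers reduce modulo 9.
22 mod 9 = 4
So ω_9^22 = ω_9^4 = e^(-2πi·4/9)

ω_9^22 = ω_9^4 = -0.9397-0.3420i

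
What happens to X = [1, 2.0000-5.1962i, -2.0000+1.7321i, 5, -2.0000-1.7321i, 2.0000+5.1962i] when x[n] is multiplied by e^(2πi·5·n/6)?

Modulation property: DFT(ω_6^(-5n)·x[n]) = X[(k-5) mod 6], so circularly shift X by 5 positions.

X[k-5] = [2.0000-5.1962i, -2.0000+1.7321i, 5, -2.0000-1.7321i, 2.0000+5.1962i, 1]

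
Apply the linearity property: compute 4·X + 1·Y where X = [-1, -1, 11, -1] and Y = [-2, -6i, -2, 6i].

By linearity: DFT(4x + 1y) = 4·DFT(x) + 1·DFT(y)
= 4·[-1, -1, 11, -1] + 1·[-2, -6i, -2, 6i]

Computing element-wise:
Z[0] = 4·(-1) + 1·(-2) = -6
Z[1] = 4·(-1) + 1·(-6i) = -4-6i
Z[2] = 4·(11) + 1·(-2) = 42
Z[3] = 4·(-1) + 1·(6i) = -4+6i

DFT(4x + 1y) = 4·X + 1·Y = [-6, -4-6i, 42, -4+6i]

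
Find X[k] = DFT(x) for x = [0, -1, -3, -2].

X[k] = Σ(n=0 to 3) x[n] · ω_4^(nk)
where ω_4 = e^(-2πi/4)

Computing each X[k]:
X[0] = -6
X[1] = 3-1i
X[2] = 0
X[3] = 3+1i

X = [-6, 3-1i, 0, 3+1i]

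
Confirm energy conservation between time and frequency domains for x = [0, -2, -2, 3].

Time domain:
Σ|x[n]|² = |0|² + |-2|² + |-2|² + |3|² = 17.0000

Frequency domain:
(1/4)Σ|X[k]|² = (1/4)(|-1|² + |2+5i|² + |-3|² + |2-5i|²) = (1/4)·68.0000 = 17.0000

Both sides agree, confirming Parseval's theorem.

Σ|x[n]|² = (1/N)Σ|X[k]|² = 17.0000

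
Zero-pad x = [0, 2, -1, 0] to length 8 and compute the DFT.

Original 4-point DFT: [1, 1-2i, -3, 1+2i]
Zero-padded 8-point DFT provides frequency interpolation.

DFT_8([x, 0, ...]) = [1, 1.4142-0.4142i, 1-2i, -1.4142-2.4142i, -3, -1.4142+2.4142i, 1+2i, 1.4142+0.4142i]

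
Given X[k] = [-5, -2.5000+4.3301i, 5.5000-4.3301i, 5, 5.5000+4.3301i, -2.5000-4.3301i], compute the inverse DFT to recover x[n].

x[n] = (1/6) Σ(k=0 to 5) X[k] · e^(2πikn/6)

Computing each x[n]:
x[0] = 1
x[1] = -3
x[2] = -3
x[3] = 1
x[4] = 2
x[5] = -3

x = [1, -3, -3, 1, 2, -3]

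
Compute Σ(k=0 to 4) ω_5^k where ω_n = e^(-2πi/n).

Sum of all nth roots of unity equals 0 for n > 1 (geometric series with r ≠ 1).

0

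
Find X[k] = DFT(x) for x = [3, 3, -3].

X[k] = Σ(n=0 to 2) x[n] · ω_3^(nk)
where ω_3 = e^(-2πi/3)

Computing each X[k]:
X[0] = 3
X[1] = 3.0000-5.1962i
X[2] = 3.0000+5.1962i

X = [3, 3.0000-5.1962i, 3.0000+5.1962i]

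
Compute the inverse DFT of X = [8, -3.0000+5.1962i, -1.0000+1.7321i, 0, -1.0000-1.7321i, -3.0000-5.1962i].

x[n] = (1/6) Σ(k=0 to 5) X[k] · e^(2πikn/6)

Computing each x[n]:
x[0] = 0
x[1] = -1
x[2] = 1
x[3] = 2
x[4] = 3
x[5] = 3

x = [0, -1, 1, 2, 3, 3]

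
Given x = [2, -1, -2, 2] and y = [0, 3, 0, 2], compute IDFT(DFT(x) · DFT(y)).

(x ⊛ y)[n] = Σ(m=0 to 3) x[m] · y[(n-m) mod 4]

Computing each output sample:
(x ⊛ y)[0] = 4
(x ⊛ y)[1] = 2
(x ⊛ y)[2] = 1
(x ⊛ y)[3] = -2

x ⊛ y = [4, 2, 1, -2]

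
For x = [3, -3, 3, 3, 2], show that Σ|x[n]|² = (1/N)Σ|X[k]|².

Time domain:
Σ|x[n]|² = |3|² + |-3|² + |3|² + |3|² + |2|² = 40.0000

Frequency domain:
(1/5)Σ|X[k]|² = (1/5)(|8|² + |-2.1631+4.7553i|² + |5.6631+2.9389i|² + |5.6631-2.9389i|² + |-2.1631-4.7553i|²) = (1/5)·200.0000 = 40.0000

Both sides agree, confirming Parseval's theorem.

Σ|x[n]|² = (1/N)Σ|X[k]|² = 40.0000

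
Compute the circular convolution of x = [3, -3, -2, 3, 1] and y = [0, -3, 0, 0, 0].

(x ⊛ y)[n] = Σ(m=0 to 4) x[m] · y[(n-m) mod 5]

Computing each output sample:
(x ⊛ y)[0] = -3
(x ⊛ y)[1] = -9
(x ⊛ y)[2] = 9
(x ⊛ y)[3] = 6
(x ⊛ y)[4] = -9

x ⊛ y = [-3, -9, 9, 6, -9]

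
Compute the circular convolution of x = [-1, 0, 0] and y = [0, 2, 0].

(x ⊛ y)[n] = Σ(m=0 to 2) x[m] · y[(n-m) mod 3]

Computing each output sample:
(x ⊛ y)[0] = 0
(x ⊛ y)[1] = -2
(x ⊛ y)[2] = 0

x ⊛ y = [0, -2, 0]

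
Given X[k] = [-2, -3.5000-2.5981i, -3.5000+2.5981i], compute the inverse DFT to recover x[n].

x[n] = (1/3) Σ(k=0 to 2) X[k] · e^(2πikn/3)

Computing each x[n]:
x[0] = -3
x[1] = 2
x[2] = -1

x = [-3, 2, -1]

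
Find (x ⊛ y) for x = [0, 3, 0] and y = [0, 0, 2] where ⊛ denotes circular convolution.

(x ⊛ y)[n] = Σ(m=0 to 2) x[m] · y[(n-m) mod 3]

Computing each output sample:
(x ⊛ y)[0] = 6
(x ⊛ y)[1] = 0
(x ⊛ y)[2] = 0

x ⊛ y = [6, 0, 0]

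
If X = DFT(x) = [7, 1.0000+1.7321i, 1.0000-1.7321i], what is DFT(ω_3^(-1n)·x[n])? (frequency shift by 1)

Modulation property: DFT(ω_3^(-1n)·x[n]) = X[(k-1) mod 3], so circularly shift X by 1 positions.

X[k-1] = [1.0000-1.7321i, 7, 1.0000+1.7321i]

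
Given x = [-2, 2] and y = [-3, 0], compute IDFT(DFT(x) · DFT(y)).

(x ⊛ y)[n] = Σ(m=0 to 1) x[m] · y[(n-m) mod 2]

Computing each output sample:
(x ⊛ y)[0] = 6
(x ⊛ y)[1] = -6

x ⊛ y = [6, -6]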